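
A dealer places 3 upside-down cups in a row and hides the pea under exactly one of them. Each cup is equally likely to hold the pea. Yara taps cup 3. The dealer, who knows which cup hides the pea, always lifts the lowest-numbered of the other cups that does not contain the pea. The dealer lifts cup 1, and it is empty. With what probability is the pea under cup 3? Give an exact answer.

1/2

Condition on the true location of the pea.
If it is under cup 1 (prior 1/3): the dealer opened cup 1, so this case is ruled out; weight (1/3)·0 = 0.
If it is under either of cups 2 and 3 (prior 1/3 each): cup 1 is the lowest-numbered option available, probability 1; weight (1/3)·1 = 1/3 each.
The weights sum to 2/3.
So P(the pea under cup 3 | the dealer opened cup 1) = (1/3) / (2/3) = 1/2.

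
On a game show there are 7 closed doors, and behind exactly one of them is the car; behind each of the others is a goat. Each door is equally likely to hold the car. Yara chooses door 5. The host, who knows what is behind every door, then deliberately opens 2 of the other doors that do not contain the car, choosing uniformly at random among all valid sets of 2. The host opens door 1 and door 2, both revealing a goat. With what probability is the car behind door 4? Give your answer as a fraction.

Apply Bayes' rule, conditioning on where the car actually is.
If it is behind either of doors 1 and 2 (prior 1/7 each): that door was opened and seen not to hold the prize — ruled out; weight (1/7)·0 = 0 each.
If it is behind any of doors 3, 4, 6, and 7 (prior 1/7 each): the host has 10 equally likely choices, so probability 1/10; weight (1/7)·(1/10) = 1/70 each.
If it is behind door 5 (prior 1/7): the host has 15 equally likely choices, so probability 1/15; weight (1/7)·(1/15) = 1/105.
The weights sum to 1/15.
So P(the car behind door 4 | the host opened door 1 and door 2) = (1/70) / (1/15) = 3/14.

3/14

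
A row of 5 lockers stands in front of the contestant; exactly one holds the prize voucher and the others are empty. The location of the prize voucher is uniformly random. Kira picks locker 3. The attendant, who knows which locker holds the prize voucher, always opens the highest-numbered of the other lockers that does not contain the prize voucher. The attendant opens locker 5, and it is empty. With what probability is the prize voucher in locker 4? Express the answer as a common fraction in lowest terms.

Condition on the true location of the prize voucher.
If it is in any of lockers 1, 2, 3, and 4 (prior 1/5 each): locker 5 is the highest-numbered option available, probability 1; weight (1/5)·1 = 1/5 each.
If it is in locker 5 (prior 1/5): the attendant opened locker 5, so this case is ruled out; weight (1/5)·0 = 0.
The weights sum to 4/5.
So P(the prize voucher in locker 4 | the attendant opened locker 5) = (1/5) / (4/5) = 1/4.

1/4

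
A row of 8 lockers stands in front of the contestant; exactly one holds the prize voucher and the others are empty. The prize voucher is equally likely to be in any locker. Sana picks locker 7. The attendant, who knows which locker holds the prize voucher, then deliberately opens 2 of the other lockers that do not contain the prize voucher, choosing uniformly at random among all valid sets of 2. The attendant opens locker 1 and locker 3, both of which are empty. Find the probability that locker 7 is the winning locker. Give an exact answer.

Consider each possible location of the prize voucher in turn.
If it is in either of lockers 1 and 3 (prior 1/8 each): that locker was opened and seen not to hold the prize — ruled out; weight (1/8)·0 = 0 each.
If it is in any of lockers 2, 4, 5, 6, and 8 (prior 1/8 each): the attendant has 15 equally likely choices, so probability 1/15; weight (1/8)·(1/15) = 1/120 each.
If it is in locker 7 (prior 1/8): the attendant has 21 equally likely choices, so probability 1/21; weight (1/8)·(1/21) = 1/168.
The weights sum to 1/21.
So P(the prize voucher in locker 7 | the attendant opened locker 1 and locker 3) = (1/168) / (1/21) = 1/8.

1/8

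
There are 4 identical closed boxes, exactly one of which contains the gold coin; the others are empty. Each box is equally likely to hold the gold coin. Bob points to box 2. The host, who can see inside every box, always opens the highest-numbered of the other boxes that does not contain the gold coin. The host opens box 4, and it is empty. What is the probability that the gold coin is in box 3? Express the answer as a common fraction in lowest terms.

Condition on the true location of the gold coin.
If it is in any of boxes 1, 2, and 3 (prior 1/4 each): box 4 is the highest-numbered option available, probability 1; weight (1/4)·1 = 1/4 each.
If it is in box 4 (prior 1/4): the host opened box 4, so this case is ruled out; weight (1/4)·0 = 0.
The weights sum to 3/4.
So P(the gold coin in box 3 | the host opened box 4) = (1/4) / (3/4) = 1/3.

1/3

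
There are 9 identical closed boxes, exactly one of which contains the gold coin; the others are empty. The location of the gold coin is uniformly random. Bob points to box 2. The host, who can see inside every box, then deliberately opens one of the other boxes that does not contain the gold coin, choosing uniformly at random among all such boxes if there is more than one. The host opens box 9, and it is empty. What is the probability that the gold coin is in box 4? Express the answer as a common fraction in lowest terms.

Condition on the true location of the gold coin.
If it is in any of boxes 1, 3, 4, 5, 6, 7, and 8 (prior 1/9 each): the host has 7 equally likely choices, so probability 1/7; weight (1/9)·(1/7) = 1/63 each.
If it is in box 2 (prior 1/9): the host has 8 equally likely choices, so probability 1/8; weight (1/9)·(1/8) = 1/72.
If it is in box 9 (prior 1/9): the host opened box 9, so this case is ruled out; weight (1/9)·0 = 0.
The weights sum to 1/8.
So P(the gold coin in box 4 | the host opened box 9) = (1/63) / (1/8) = 8/63.

8/63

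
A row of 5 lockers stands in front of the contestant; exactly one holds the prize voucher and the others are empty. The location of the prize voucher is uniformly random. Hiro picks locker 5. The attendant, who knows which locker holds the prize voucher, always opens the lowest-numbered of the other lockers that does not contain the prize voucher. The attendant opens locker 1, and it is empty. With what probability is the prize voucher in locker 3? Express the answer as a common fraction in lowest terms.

1/4

Apply Bayes' rule, conditioning on where the prize voucher actually is.
If it is in locker 1 (prior 1/5): the attendant opened locker 1, so this case is ruled out; weight (1/5)·0 = 0.
If it is in any of lockers 2, 3, 4, and 5 (prior 1/5 each): locker 1 is the lowest-numbered option available, probability 1; weight (1/5)·1 = 1/5 each.
The weights sum to 4/5.
So P(the prize voucher in locker 3 | the attendant opened locker 1) = (1/5) / (4/5) = 1/4.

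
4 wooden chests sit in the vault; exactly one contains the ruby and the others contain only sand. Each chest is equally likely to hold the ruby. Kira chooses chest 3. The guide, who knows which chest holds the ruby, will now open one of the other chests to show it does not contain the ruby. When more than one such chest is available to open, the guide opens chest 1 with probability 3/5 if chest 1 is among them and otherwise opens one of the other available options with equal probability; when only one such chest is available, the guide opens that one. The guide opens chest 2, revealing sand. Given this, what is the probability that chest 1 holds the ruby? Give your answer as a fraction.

Condition on the true location of the ruby.
If it is in chest 1 (prior 1/4): chest 1 holds the prize so is unavailable; the guide chooses uniformly among the 2 others, probability 1/2; weight (1/4)·(1/2) = 1/8.
If it is in chest 2 (prior 1/4): the guide opened chest 2, so this case is ruled out; weight (1/4)·0 = 0.
If it is in chest 3 (prior 1/4): chest 1 is available but not opened; chest 2 gets probability (1 − 3/5)/2 = 1/5; weight (1/4)·(1/5) = 1/20.
If it is in chest 4 (prior 1/4): chest 1 is available but not opened, probability 2/5; weight (1/4)·(2/5) = 1/10.
The weights sum to 11/40.
So P(the ruby in chest 1 | the guide opened chest 2) = (1/8) / (11/40) = 5/11.

5/11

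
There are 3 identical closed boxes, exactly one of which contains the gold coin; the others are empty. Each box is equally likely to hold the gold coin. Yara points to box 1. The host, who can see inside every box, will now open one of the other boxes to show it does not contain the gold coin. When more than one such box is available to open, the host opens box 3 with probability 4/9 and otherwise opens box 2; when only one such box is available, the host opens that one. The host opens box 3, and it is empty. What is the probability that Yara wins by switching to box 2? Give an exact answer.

9/13

Consider each possible location of the gold coin in turn.
If it is in box 1 (prior 1/3): box 3 is available, opened with probability 4/9; weight (1/3)·(4/9) = 4/27.
If it is in box 2 (prior 1/3): only box 3 is available, probability 1; weight (1/3)·1 = 1/3.
If it is in box 3 (prior 1/3): the host opened box 3, so this case is ruled out; weight (1/3)·0 = 0.
The weights sum to 13/27.
So P(the gold coin in box 2 | the host opened box 3) = (1/3) / (13/27) = 9/13.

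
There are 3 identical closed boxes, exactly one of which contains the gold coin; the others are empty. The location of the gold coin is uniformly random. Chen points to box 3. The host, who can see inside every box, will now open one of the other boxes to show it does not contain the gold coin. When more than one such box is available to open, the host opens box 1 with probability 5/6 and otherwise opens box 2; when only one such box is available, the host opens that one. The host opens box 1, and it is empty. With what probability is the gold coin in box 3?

Apply Bayes' rule, conditioning on where the gold coin actually is.
If it is in box 1 (prior 1/3): the host opened box 1, so this case is ruled out; weight (1/3)·0 = 0.
If it is in box 2 (prior 1/3): only box 1 is available, probability 1; weight (1/3)·1 = 1/3.
If it is in box 3 (prior 1/3): box 1 is available, opened with probability 5/6; weight (1/3)·(5/6) = 5/18.
The weights sum to 11/18.
So P(the gold coin in box 3 | the host opened box 1) = (5/18) / (11/18) = 5/11.

5/11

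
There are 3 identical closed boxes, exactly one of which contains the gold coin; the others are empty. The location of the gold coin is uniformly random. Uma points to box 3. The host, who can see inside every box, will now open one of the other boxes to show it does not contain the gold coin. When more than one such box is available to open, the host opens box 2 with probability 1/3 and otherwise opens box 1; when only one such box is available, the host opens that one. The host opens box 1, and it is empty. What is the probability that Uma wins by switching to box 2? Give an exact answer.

Condition on the true location of the gold coin.
If it is in box 1 (prior 1/3): the host opened box 1, so this case is ruled out; weight (1/3)·0 = 0.
If it is in box 2 (prior 1/3): only box 1 is available, probability 1; weight (1/3)·1 = 1/3.
If it is in box 3 (prior 1/3): box 2 is available but not opened, probability 2/3; weight (1/3)·(2/3) = 2/9.
The weights sum to 5/9.
So P(the gold coin in box 2 | the host opened box 1) = (1/3) / (5/9) = 3/5.

3/5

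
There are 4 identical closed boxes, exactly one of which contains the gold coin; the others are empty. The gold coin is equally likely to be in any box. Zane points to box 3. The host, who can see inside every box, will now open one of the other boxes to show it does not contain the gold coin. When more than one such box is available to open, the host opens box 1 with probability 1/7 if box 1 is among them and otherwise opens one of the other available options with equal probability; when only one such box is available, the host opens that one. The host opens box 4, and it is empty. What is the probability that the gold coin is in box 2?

Consider each possible location of the gold coin in turn.
If it is in box 1 (prior 1/4): box 1 holds the prize so is unavailable; the host chooses uniformly among the 2 others, probability 1/2; weight (1/4)·(1/2) = 1/8.
If it is in box 2 (prior 1/4): box 1 is available but not opened, probability 6/7; weight (1/4)·(6/7) = 3/14.
If it is in box 3 (prior 1/4): box 1 is available but not opened; box 4 gets probability (1 − 1/7)/2 = 3/7; weight (1/4)·(3/7) = 3/28.
If it is in box 4 (prior 1/4): the host opened box 4, so this case is ruled out; weight (1/4)·0 = 0.
The weights sum to 25/56.
So P(the gold coin in box 2 | the host opened box 4) = (3/14) / (25/56) = 12/25.

12/25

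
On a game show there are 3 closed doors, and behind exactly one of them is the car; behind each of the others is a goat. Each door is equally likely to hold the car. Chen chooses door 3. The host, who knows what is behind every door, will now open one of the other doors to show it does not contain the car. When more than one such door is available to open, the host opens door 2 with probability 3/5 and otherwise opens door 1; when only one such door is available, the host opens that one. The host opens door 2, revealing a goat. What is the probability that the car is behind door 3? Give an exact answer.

Consider each possible location of the car in turn.
If it is behind door 1 (prior 1/3): only door 2 is available, probability 1; weight (1/3)·1 = 1/3.
If it is behind door 2 (prior 1/3): the host opened door 2, so this case is ruled out; weight (1/3)·0 = 0.
If it is behind door 3 (prior 1/3): door 2 is available, opened with probability 3/5; weight (1/3)·(3/5) = 1/5.
The weights sum to 8/15.
So P(the car behind door 3 | the host opened door 2) = (1/5) / (8/15) = 3/8.

3/8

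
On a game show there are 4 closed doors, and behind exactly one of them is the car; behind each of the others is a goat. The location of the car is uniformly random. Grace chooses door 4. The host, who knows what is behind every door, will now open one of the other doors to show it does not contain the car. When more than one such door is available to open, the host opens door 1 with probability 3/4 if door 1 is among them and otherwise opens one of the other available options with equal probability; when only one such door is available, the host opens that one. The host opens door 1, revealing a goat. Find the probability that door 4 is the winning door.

1/3

Condition on the true location of the car.
If it is behind door 1 (prior 1/4): the host opened door 1, so this case is ruled out; weight (1/4)·0 = 0.
If it is behind any of doors 2, 3, and 4 (prior 1/4 each): door 1 is available, opened with probability 3/4; weight (1/4)·(3/4) = 3/16 each.
The weights sum to 9/16.
So P(the car behind door 4 | the host opened door 1) = (3/16) / (9/16) = 1/3.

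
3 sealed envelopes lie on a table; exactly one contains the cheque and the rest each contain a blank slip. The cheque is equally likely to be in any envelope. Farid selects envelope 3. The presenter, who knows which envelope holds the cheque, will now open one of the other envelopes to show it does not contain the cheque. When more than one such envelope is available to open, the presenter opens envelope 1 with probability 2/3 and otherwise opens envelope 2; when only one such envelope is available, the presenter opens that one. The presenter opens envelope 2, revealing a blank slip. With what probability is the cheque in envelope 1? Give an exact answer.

Condition on the true location of the cheque.
If it is in envelope 1 (prior 1/3): only envelope 2 is available, probability 1; weight (1/3)·1 = 1/3.
If it is in envelope 2 (prior 1/3): the presenter opened envelope 2, so this case is ruled out; weight (1/3)·0 = 0.
If it is in envelope 3 (prior 1/3): envelope 1 is available but not opened, probability 1/3; weight (1/3)·(1/3) = 1/9.
The weights sum to 4/9.
So P(the cheque in envelope 1 | the presenter opened envelope 2) = (1/3) / (4/9) = 3/4.

3/4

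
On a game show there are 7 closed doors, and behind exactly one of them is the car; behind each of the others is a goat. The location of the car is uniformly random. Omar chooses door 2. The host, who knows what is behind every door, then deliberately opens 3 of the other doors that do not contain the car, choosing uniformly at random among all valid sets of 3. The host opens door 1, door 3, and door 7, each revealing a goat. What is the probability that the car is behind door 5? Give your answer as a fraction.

Condition on the true location of the car.
If it is behind any of doors 1, 3, and 7 (prior 1/7 each): that door was opened and seen not to hold the prize — ruled out; weight (1/7)·0 = 0 each.
If it is behind door 2 (prior 1/7): the host has 20 equally likely choices, so probability 1/20; weight (1/7)·(1/20) = 1/140.
If it is behind any of doors 4, 5, and 6 (prior 1/7 each): the host has 10 equally likely choices, so probability 1/10; weight (1/7)·(1/10) = 1/70 each.
The weights sum to 1/20.
So P(the car behind door 5 | the host opened door 1, door 3, and door 7) = (1/70) / (1/20) = 2/7.

2/7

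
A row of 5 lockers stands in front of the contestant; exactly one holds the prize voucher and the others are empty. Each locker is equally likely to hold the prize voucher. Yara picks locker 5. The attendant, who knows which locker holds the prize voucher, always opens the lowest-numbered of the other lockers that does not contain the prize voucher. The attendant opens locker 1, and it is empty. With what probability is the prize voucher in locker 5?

1/4

Consider each possible location of the prize voucher in turn.
If it is in locker 1 (prior 1/5): the attendant opened locker 1, so this case is ruled out; weight (1/5)·0 = 0.
If it is in any of lockers 2, 3, 4, and 5 (prior 1/5 each): locker 1 is the lowest-numbered option available, probability 1; weight (1/5)·1 = 1/5 each.
The weights sum to 4/5.
So P(the prize voucher in locker 5 | the attendant opened locker 1) = (1/5) / (4/5) = 1/4.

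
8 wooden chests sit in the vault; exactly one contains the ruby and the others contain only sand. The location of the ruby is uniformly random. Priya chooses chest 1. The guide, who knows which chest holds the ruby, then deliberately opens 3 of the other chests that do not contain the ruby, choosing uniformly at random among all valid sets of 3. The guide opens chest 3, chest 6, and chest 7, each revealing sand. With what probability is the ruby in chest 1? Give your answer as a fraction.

Apply Bayes' rule, conditioning on where the ruby actually is.
If it is in chest 1 (prior 1/8): the guide has 35 equally likely choices, so probability 1/35; weight (1/8)·(1/35) = 1/280.
If it is in any of chests 2, 4, 5, and 8 (prior 1/8 each): the guide has 20 equally likely choices, so probability 1/20; weight (1/8)·(1/20) = 1/160 each.
If it is in any of chests 3, 6, and 7 (prior 1/8 each): that chest was opened and seen not to hold the prize — ruled out; weight (1/8)·0 = 0 each.
The weights sum to 1/35.
So P(the ruby in chest 1 | the guide opened chest 3, chest 6, and chest 7) = (1/280) / (1/35) = 1/8.

1/8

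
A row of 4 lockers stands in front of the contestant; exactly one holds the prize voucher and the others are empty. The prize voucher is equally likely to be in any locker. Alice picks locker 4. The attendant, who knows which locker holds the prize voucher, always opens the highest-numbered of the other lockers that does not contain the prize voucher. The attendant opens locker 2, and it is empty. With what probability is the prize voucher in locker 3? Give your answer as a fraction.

Apply Bayes' rule, conditioning on where the prize voucher actually is.
If it is in either of lockers 1 and 4 (prior 1/4 each): the attendant would have opened locker 3 instead, probability 0; weight (1/4)·0 = 0 each.
If it is in locker 2 (prior 1/4): the attendant opened locker 2, so this case is ruled out; weight (1/4)·0 = 0.
If it is in locker 3 (prior 1/4): locker 2 is the highest-numbered option available, probability 1; weight (1/4)·1 = 1/4.
The weights sum to 1/4.
So P(the prize voucher in locker 3 | the attendant opened locker 2) = (1/4) / (1/4) = 1.

1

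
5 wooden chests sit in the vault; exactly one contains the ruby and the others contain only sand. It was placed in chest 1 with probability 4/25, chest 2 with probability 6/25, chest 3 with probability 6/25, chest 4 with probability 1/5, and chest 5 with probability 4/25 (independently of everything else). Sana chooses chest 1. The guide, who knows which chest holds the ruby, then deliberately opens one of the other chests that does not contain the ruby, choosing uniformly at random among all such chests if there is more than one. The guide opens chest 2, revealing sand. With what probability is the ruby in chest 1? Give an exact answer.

1/6

Condition on the true location of the ruby.
If it is in chest 1 (prior 4/25): the guide has 4 equally likely choices, so probability 1/4; weight (4/25)·(1/4) = 1/25.
If it is in chest 2 (prior 6/25): the guide opened chest 2, so this case is ruled out; weight (6/25)·0 = 0.
If it is in chest 3 (prior 6/25): the guide has 3 equally likely choices, so probability 1/3; weight (6/25)·(1/3) = 2/25.
If it is in chest 4 (prior 1/5): the guide has 3 equally likely choices, so probability 1/3; weight (1/5)·(1/3) = 1/15.
If it is in chest 5 (prior 4/25): the guide has 3 equally likely choices, so probability 1/3; weight (4/25)·(1/3) = 4/75.
The weights sum to 6/25.
So P(the ruby in chest 1 | the guide opened chest 2) = (1/25) / (6/25) = 1/6.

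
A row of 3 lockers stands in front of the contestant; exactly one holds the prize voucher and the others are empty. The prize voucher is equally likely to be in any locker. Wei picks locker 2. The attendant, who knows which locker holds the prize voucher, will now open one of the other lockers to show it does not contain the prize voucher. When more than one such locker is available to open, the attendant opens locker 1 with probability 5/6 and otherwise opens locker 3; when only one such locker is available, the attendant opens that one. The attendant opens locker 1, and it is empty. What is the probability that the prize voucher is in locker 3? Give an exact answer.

Apply Bayes' rule, conditioning on where the prize voucher actually is.
If it is in locker 1 (prior 1/3): the attendant opened locker 1, so this case is ruled out; weight (1/3)·0 = 0.
If it is in locker 2 (prior 1/3): locker 1 is available, opened with probability 5/6; weight (1/3)·(5/6) = 5/18.
If it is in locker 3 (prior 1/3): only locker 1 is available, probability 1; weight (1/3)·1 = 1/3.
The weights sum to 11/18.
So P(the prize voucher in locker 3 | the attendant opened locker 1) = (1/3) / (11/18) = 6/11.

6/11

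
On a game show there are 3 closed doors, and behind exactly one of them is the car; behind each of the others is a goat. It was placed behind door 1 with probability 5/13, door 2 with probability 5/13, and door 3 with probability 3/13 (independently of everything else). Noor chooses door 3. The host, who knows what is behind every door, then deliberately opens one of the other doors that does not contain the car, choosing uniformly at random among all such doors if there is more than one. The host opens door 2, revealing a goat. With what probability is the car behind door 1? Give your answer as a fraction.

Condition on the true location of the car.
If it is behind door 1 (prior 5/13): the host has no choice, probability 1; weight (5/13)·1 = 5/13.
If it is behind door 2 (prior 5/13): the host opened door 2, so this case is ruled out; weight (5/13)·0 = 0.
If it is behind door 3 (prior 3/13): the host has 2 equally likely choices, so probability 1/2; weight (3/13)·(1/2) = 3/26.
The weights sum to 1/2.
So P(the car behind door 1 | the host opened door 2) = (5/13) / (1/2) = 10/13.

10/13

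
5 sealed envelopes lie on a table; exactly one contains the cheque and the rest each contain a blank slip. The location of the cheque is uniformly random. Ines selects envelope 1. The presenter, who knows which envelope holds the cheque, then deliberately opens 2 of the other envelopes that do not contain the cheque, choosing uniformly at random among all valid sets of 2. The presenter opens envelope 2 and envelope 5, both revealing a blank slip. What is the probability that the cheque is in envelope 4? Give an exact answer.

Apply Bayes' rule, conditioning on where the cheque actually is.
If it is in envelope 1 (prior 1/5): the presenter has 6 equally likely choices, so probability 1/6; weight (1/5)·(1/6) = 1/30.
If it is in either of envelopes 2 and 5 (prior 1/5 each): that envelope was opened and seen not to hold the prize — ruled out; weight (1/5)·0 = 0 each.
If it is in either of envelopes 3 and 4 (prior 1/5 each): the presenter has 3 equally likely choices, so probability 1/3; weight (1/5)·(1/3) = 1/15 each.
The weights sum to 1/6.
So P(the cheque in envelope 4 | the presenter opened envelope 2 and envelope 5) = (1/15) / (1/6) = 2/5.

2/5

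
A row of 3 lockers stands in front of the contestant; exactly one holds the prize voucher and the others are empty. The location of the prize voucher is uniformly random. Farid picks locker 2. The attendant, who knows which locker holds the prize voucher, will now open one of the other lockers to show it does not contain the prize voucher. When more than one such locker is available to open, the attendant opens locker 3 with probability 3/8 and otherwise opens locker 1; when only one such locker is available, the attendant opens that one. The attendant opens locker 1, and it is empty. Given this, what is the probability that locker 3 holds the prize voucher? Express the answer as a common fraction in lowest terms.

8/13

Condition on the true location of the prize voucher.
If it is in locker 1 (prior 1/3): the attendant opened locker 1, so this case is ruled out; weight (1/3)·0 = 0.
If it is in locker 2 (prior 1/3): locker 3 is available but not opened, probability 5/8; weight (1/3)·(5/8) = 5/24.
If it is in locker 3 (prior 1/3): only locker 1 is available, probability 1; weight (1/3)·1 = 1/3.
The weights sum to 13/24.
So P(the prize voucher in locker 3 | the attendant opened locker 1) = (1/3) / (13/24) = 8/13.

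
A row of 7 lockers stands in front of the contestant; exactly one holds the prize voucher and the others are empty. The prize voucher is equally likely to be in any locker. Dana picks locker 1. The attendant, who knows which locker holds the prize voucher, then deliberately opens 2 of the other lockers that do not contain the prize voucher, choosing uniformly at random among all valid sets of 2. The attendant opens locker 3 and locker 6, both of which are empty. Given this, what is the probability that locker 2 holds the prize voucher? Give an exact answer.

3/14

Condition on the true location of the prize voucher.
If it is in locker 1 (prior 1/7): the attendant has 15 equally likely choices, so probability 1/15; weight (1/7)·(1/15) = 1/105.
If it is in any of lockers 2, 4, 5, and 7 (prior 1/7 each): the attendant has 10 equally likely choices, so probability 1/10; weight (1/7)·(1/10) = 1/70 each.
If it is in either of lockers 3 and 6 (prior 1/7 each): that locker was opened and seen not to hold the prize — ruled out; weight (1/7)·0 = 0 each.
The weights sum to 1/15.
So P(the prize voucher in locker 2 | the attendant opened locker 3 and locker 6) = (1/70) / (1/15) = 3/14.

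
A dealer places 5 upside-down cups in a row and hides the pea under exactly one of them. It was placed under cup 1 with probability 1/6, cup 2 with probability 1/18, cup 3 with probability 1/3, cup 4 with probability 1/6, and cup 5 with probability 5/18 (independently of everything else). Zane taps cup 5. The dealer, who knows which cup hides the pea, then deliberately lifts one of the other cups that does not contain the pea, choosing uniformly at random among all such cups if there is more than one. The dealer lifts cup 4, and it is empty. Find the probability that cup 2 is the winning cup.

4/55

Consider each possible location of the pea in turn.
If it is under cup 1 (prior 1/6): the dealer has 3 equally likely choices, so probability 1/3; weight (1/6)·(1/3) = 1/18.
If it is under cup 2 (prior 1/18): the dealer has 3 equally likely choices, so probability 1/3; weight (1/18)·(1/3) = 1/54.
If it is under cup 3 (prior 1/3): the dealer has 3 equally likely choices, so probability 1/3; weight (1/3)·(1/3) = 1/9.
If it is under cup 4 (prior 1/6): the dealer opened cup 4, so this case is ruled out; weight (1/6)·0 = 0.
If it is under cup 5 (prior 5/18): the dealer has 4 equally likely choices, so probability 1/4; weight (5/18)·(1/4) = 5/72.
The weights sum to 55/216.
So P(the pea under cup 2 | the dealer opened cup 4) = (1/54) / (55/216) = 4/55.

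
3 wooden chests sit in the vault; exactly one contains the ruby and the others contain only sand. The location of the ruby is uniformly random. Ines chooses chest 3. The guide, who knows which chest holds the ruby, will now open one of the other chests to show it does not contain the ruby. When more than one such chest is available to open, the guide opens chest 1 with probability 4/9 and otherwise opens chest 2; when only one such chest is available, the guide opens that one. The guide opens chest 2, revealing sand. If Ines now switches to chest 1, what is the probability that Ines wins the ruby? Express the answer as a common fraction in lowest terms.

9/14

Consider each possible location of the ruby in turn.
If it is in chest 1 (prior 1/3): only chest 2 is available, probability 1; weight (1/3)·1 = 1/3.
If it is in chest 2 (prior 1/3): the guide opened chest 2, so this case is ruled out; weight (1/3)·0 = 0.
If it is in chest 3 (prior 1/3): chest 1 is available but not opened, probability 5/9; weight (1/3)·(5/9) = 5/27.
The weights sum to 14/27.
So P(the ruby in chest 1 | the guide opened chest 2) = (1/3) / (14/27) = 9/14.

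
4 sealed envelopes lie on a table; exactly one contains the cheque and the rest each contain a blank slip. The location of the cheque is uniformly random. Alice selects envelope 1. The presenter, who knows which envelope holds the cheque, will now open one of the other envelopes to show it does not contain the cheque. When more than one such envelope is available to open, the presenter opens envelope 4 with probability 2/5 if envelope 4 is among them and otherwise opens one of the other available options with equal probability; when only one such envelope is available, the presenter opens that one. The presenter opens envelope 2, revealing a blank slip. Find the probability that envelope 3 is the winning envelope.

Condition on the true location of the cheque.
If it is in envelope 1 (prior 1/4): envelope 4 is available but not opened; envelope 2 gets probability (1 − 2/5)/2 = 3/10; weight (1/4)·(3/10) = 3/40.
If it is in envelope 2 (prior 1/4): the presenter opened envelope 2, so this case is ruled out; weight (1/4)·0 = 0.
If it is in envelope 3 (prior 1/4): envelope 4 is available but not opened, probability 3/5; weight (1/4)·(3/5) = 3/20.
If it is in envelope 4 (prior 1/4): envelope 4 holds the prize so is unavailable; the presenter chooses uniformly among the 2 others, probability 1/2; weight (1/4)·(1/2) = 1/8.
The weights sum to 7/20.
So P(the cheque in envelope 3 | the presenter opened envelope 2) = (3/20) / (7/20) = 3/7.

3/7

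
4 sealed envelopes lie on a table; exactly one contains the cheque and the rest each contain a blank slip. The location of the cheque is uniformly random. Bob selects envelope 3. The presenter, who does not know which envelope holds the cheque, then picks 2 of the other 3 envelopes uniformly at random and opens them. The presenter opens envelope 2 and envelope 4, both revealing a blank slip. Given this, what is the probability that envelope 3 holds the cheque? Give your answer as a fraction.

Apply Bayes' rule, conditioning on where the cheque actually is.
If it is in either of envelopes 1 and 3 (prior 1/4 each): the presenter picks exactly this set with probability 1/3 regardless, and none is the prize; weight (1/4)·(1/3) = 1/12 each.
If it is in either of envelopes 2 and 4 (prior 1/4 each): that envelope was opened and seen not to hold the prize — ruled out; weight (1/4)·0 = 0 each.
The weights sum to 1/6.
So P(the cheque in envelope 3 | the presenter opened envelope 2 and envelope 4) = (1/12) / (1/6) = 1/2.

1/2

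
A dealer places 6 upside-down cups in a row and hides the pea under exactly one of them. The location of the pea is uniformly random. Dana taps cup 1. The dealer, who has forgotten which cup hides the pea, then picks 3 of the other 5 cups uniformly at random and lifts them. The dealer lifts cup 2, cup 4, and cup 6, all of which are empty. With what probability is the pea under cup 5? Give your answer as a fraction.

Consider each possible location of the pea in turn.
If it is under any of cups 1, 3, and 5 (prior 1/6 each): the dealer picks exactly this set with probability 1/10 regardless, and none is the prize; weight (1/6)·(1/10) = 1/60 each.
If it is under any of cups 2, 4, and 6 (prior 1/6 each): that cup was opened and seen not to hold the prize — ruled out; weight (1/6)·0 = 0 each.
The weights sum to 1/20.
So P(the pea under cup 5 | the dealer opened cup 2, cup 4, and cup 6) = (1/60) / (1/20) = 1/3.

1/3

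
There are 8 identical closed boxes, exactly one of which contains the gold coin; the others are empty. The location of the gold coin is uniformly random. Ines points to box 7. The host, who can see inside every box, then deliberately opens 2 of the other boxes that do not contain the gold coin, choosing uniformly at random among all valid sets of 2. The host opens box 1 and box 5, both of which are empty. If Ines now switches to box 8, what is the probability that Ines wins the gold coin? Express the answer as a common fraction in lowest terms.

Condition on the true location of the gold coin.
If it is in either of boxes 1 and 5 (prior 1/8 each): that box was opened and seen not to hold the prize — ruled out; weight (1/8)·0 = 0 each.
If it is in any of boxes 2, 3, 4, 6, and 8 (prior 1/8 each): the host has 15 equally likely choices, so probability 1/15; weight (1/8)·(1/15) = 1/120 each.
If it is in box 7 (prior 1/8): the host has 21 equally likely choices, so probability 1/21; weight (1/8)·(1/21) = 1/168.
The weights sum to 1/21.
So P(the gold coin in box 8 | the host opened box 1 and box 5) = (1/120) / (1/21) = 7/40.

7/40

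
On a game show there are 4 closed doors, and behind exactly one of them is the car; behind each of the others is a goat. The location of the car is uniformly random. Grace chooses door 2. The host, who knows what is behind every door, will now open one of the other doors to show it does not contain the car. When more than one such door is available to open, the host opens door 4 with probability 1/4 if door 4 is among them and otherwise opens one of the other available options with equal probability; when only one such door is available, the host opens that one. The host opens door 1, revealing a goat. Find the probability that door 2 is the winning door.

3/13

Consider each possible location of the car in turn.
If it is behind door 1 (prior 1/4): the host opened door 1, so this case is ruled out; weight (1/4)·0 = 0.
If it is behind door 2 (prior 1/4): door 4 is available but not opened; door 1 gets probability (1 − 1/4)/2 = 3/8; weight (1/4)·(3/8) = 3/32.
If it is behind door 3 (prior 1/4): door 4 is available but not opened, probability 3/4; weight (1/4)·(3/4) = 3/16.
If it is behind door 4 (prior 1/4): door 4 holds the prize so is unavailable; the host chooses uniformly among the 2 others, probability 1/2; weight (1/4)·(1/2) = 1/8.
The weights sum to 13/32.
So P(the car behind door 2 | the host opened door 1) = (3/32) / (13/32) = 3/13.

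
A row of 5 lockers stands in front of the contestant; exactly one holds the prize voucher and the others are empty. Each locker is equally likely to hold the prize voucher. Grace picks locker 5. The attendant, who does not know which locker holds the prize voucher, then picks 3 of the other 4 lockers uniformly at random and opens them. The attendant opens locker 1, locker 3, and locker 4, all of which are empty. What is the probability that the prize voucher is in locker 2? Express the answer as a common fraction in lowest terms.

1/2

Consider each possible location of the prize voucher in turn.
If it is in any of lockers 1, 3, and 4 (prior 1/5 each): that locker was opened and seen not to hold the prize — ruled out; weight (1/5)·0 = 0 each.
If it is in either of lockers 2 and 5 (prior 1/5 each): the attendant picks exactly this set with probability 1/4 regardless, and none is the prize; weight (1/5)·(1/4) = 1/20 each.
The weights sum to 1/10.
So P(the prize voucher in locker 2 | the attendant opened locker 1, locker 3, and locker 4) = (1/20) / (1/10) = 1/2.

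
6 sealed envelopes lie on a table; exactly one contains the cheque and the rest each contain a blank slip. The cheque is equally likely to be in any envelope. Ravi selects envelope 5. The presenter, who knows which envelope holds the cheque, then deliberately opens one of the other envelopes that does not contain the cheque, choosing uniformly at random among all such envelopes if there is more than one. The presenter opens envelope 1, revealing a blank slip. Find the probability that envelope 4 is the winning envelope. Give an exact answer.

Condition on the true location of the cheque.
If it is in envelope 1 (prior 1/6): the presenter opened envelope 1, so this case is ruled out; weight (1/6)·0 = 0.
If it is in any of envelopes 2, 3, 4, and 6 (prior 1/6 each): the presenter has 4 equally likely choices, so probability 1/4; weight (1/6)·(1/4) = 1/24 each.
If it is in envelope 5 (prior 1/6): the presenter has 5 equally likely choices, so probability 1/5; weight (1/6)·(1/5) = 1/30.
The weights sum to 1/5.
So P(the cheque in envelope 4 | the presenter opened envelope 1) = (1/24) / (1/5) = 5/24.

5/24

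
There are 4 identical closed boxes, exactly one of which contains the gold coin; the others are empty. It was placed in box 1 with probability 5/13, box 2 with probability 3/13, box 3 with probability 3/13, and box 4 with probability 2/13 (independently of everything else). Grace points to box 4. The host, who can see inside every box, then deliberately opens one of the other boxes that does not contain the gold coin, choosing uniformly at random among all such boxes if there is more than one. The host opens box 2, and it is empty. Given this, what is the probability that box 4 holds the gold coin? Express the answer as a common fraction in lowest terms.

1/7

Apply Bayes' rule, conditioning on where the gold coin actually is.
If it is in box 1 (prior 5/13): the host has 2 equally likely choices, so probability 1/2; weight (5/13)·(1/2) = 5/26.
If it is in box 2 (prior 3/13): the host opened box 2, so this case is ruled out; weight (3/13)·0 = 0.
If it is in box 3 (prior 3/13): the host has 2 equally likely choices, so probability 1/2; weight (3/13)·(1/2) = 3/26.
If it is in box 4 (prior 2/13): the host has 3 equally likely choices, so probability 1/3; weight (2/13)·(1/3) = 2/39.
The weights sum to 14/39.
So P(the gold coin in box 4 | the host opened box 2) = (2/39) / (14/39) = 1/7.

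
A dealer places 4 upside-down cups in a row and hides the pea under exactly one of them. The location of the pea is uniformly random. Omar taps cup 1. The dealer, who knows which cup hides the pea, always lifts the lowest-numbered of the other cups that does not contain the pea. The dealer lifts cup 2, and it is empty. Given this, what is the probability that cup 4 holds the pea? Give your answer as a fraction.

Condition on the true location of the pea.
If it is under any of cups 1, 3, and 4 (prior 1/4 each): cup 2 is the lowest-numbered option available, probability 1; weight (1/4)·1 = 1/4 each.
If it is under cup 2 (prior 1/4): the dealer opened cup 2, so this case is ruled out; weight (1/4)·0 = 0.
The weights sum to 3/4.
So P(the pea under cup 4 | the dealer opened cup 2) = (1/4) / (3/4) = 1/3.

1/3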